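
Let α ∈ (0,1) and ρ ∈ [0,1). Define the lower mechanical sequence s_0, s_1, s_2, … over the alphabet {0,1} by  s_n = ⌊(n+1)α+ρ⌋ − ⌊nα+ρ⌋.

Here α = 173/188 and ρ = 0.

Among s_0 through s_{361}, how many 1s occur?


333

#1s = Σ_{n=0}^{361} s_n = Σ_{n=0}^{361} (⌊(n+1)α+ρ⌋ − ⌊nα+ρ⌋)
the sum telescopes: every ⌊nα+ρ⌋ with 0 < n < 362 appears once with + and once with −, leaving ⌊362α+ρ⌋ − ⌊0·α+ρ⌋
362α + ρ = (362·173) / 188 = 62626/188
ρ = 0/188
⌊62626/188⌋ = 333,  ⌊0/188⌋ = 0
#1s = 333 − 0 = 333


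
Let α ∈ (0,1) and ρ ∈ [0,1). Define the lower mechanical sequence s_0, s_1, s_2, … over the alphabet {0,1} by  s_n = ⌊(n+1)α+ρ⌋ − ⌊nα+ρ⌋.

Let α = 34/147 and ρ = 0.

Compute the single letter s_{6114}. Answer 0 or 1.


0

(n+1)α + ρ = (6115·34) / 147 = 207910/147
nα + ρ     = (6114·34) / 147 = 207876/147
⌊207910/147⌋ = 1414,  ⌊207876/147⌋ = 1414
s_{6114} = 1414 − 1414 = 0


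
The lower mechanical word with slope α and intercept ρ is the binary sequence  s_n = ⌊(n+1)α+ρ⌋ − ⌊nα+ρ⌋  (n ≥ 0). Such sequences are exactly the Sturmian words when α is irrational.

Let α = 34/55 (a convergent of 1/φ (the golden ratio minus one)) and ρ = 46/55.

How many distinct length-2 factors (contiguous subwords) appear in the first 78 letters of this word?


t_n = ⌊(n·34+46)/55⌋ for n = 0 … 78:
  n=0…9: ⌊46/55⌋=0 ⌊80/55⌋=1 ⌊114/55⌋=2 ⌊148/55⌋=2 ⌊182/55⌋=3 ⌊216/55⌋=3 ⌊250/55⌋=4 ⌊284/55⌋=5 ⌊318/55⌋=5 ⌊352/55⌋=6
  n=10…19: ⌊386/55⌋=7 ⌊420/55⌋=7 ⌊454/55⌋=8 ⌊488/55⌋=8 ⌊522/55⌋=9 ⌊556/55⌋=10 ⌊590/55⌋=10 ⌊624/55⌋=11 ⌊658/55⌋=11 ⌊692/55⌋=12
  n=20…29: ⌊726/55⌋=13 ⌊760/55⌋=13 ⌊794/55⌋=14 ⌊828/55⌋=15 ⌊862/55⌋=15 ⌊896/55⌋=16 ⌊930/55⌋=16 ⌊964/55⌋=17 ⌊998/55⌋=18 ⌊1032/55⌋=18
  n=30…39: ⌊1066/55⌋=19 ⌊1100/55⌋=20 ⌊1134/55⌋=20 ⌊1168/55⌋=21 ⌊1202/55⌋=21 ⌊1236/55⌋=22 ⌊1270/55⌋=23 ⌊1304/55⌋=23 ⌊1338/55⌋=24 ⌊1372/55⌋=24
  n=40…49: ⌊1406/55⌋=25 ⌊1440/55⌋=26 ⌊1474/55⌋=26 ⌊1508/55⌋=27 ⌊1542/55⌋=28 ⌊1576/55⌋=28 ⌊1610/55⌋=29 ⌊1644/55⌋=29 ⌊1678/55⌋=30 ⌊1712/55⌋=31
  n=50…59: ⌊1746/55⌋=31 ⌊1780/55⌋=32 ⌊1814/55⌋=32 ⌊1848/55⌋=33 ⌊1882/55⌋=34 ⌊1916/55⌋=34 ⌊1950/55⌋=35 ⌊1984/55⌋=36 ⌊2018/55⌋=36 ⌊2052/55⌋=37
  n=60…69: ⌊2086/55⌋=37 ⌊2120/55⌋=38 ⌊2154/55⌋=39 ⌊2188/55⌋=39 ⌊2222/55⌋=40 ⌊2256/55⌋=41 ⌊2290/55⌋=41 ⌊2324/55⌋=42 ⌊2358/55⌋=42 ⌊2392/55⌋=43
  n=70…78: ⌊2426/55⌋=44 ⌊2460/55⌋=44 ⌊2494/55⌋=45 ⌊2528/55⌋=45 ⌊2562/55⌋=46 ⌊2596/55⌋=47 ⌊2630/55⌋=47 ⌊2664/55⌋=48 ⌊2698/55⌋=49
s_n = t_(n+1) − t_n for n = 0 … 77 gives
prefix = 110101101101011010110110101101101011010110110101101011011010110110101101011011
slide a length-2 window over [0..1] … [76..77] (77 windows); first occurrence of each distinct factor:
  [  0..  1] 11
  [  1..  2] 10
  [  2..  3] 01
  (the other 74 windows repeat one of these)
distinct factors: {01, 10, 11}
count = 3  (Sturmian bound for length 2 is 3)

3


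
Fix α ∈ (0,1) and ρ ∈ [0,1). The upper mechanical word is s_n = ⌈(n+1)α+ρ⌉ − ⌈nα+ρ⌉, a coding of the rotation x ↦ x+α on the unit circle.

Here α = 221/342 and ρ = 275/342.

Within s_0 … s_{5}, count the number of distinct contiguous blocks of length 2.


t_n = ⌈(n·221+275)/342⌉ for n = 0 … 6:
  n=0…6: ⌈275/342⌉=1 ⌈496/342⌉=2 ⌈717/342⌉=3 ⌈938/342⌉=3 ⌈1159/342⌉=4 ⌈1380/342⌉=5 ⌈1601/342⌉=5
s_n = t_(n+1) − t_n for n = 0 … 5 gives
prefix = 110110
slide a length-2 window over [0..1] … [4..5] (5 windows); first occurrence of each distinct factor:
  [  0..  1] 11
  [  1..  2] 10
  [  2..  3] 01
  (the other 2 windows repeat one of these)
distinct factors: {01, 10, 11}
count = 3  (Sturmian bound for length 2 is 3)

3


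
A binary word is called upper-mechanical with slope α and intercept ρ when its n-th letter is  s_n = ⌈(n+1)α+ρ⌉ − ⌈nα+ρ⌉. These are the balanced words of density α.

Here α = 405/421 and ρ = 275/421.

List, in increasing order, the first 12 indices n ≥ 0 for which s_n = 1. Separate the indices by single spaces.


n=0: ⌈680/421⌉−⌈275/421⌉ = 2−1 = 1  ← one
n=1: ⌈1085/421⌉−⌈680/421⌉ = 3−2 = 1  ← one
n=2: ⌈1490/421⌉−⌈1085/421⌉ = 4−3 = 1  ← one
n=3: ⌈1895/421⌉−⌈1490/421⌉ = 5−4 = 1  ← one
n=4: ⌈2300/421⌉−⌈1895/421⌉ = 6−5 = 1  ← one
n=5: ⌈2705/421⌉−⌈2300/421⌉ = 7−6 = 1  ← one
n=6: ⌈3110/421⌉−⌈2705/421⌉ = 8−7 = 1  ← one
n=7: ⌈3515/421⌉−⌈3110/421⌉ = 9−8 = 1  ← one
n=8: ⌈3920/421⌉−⌈3515/421⌉ = 10−9 = 1  ← one
n=9: ⌈4325/421⌉−⌈3920/421⌉ = 11−10 = 1  ← one
n=10: ⌈4730/421⌉−⌈4325/421⌉ = 12−11 = 1  ← one
n=11: ⌈5135/421⌉−⌈4730/421⌉ = 13−12 = 1  ← one
positions of the first 12 ones: 0 1 2 3 4 5 6 7 8 9 10 11

0 1 2 3 4 5 6 7 8 9 10 11


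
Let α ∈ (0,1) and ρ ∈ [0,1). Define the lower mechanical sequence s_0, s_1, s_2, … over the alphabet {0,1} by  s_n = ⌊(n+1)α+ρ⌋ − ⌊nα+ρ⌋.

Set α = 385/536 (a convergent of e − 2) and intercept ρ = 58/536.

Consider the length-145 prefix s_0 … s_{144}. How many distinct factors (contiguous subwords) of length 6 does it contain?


7

t_n = ⌊(n·385+58)/536⌋ for n = 0 … 145:
  n=0…9: ⌊58/536⌋=0 ⌊443/536⌋=0 ⌊828/536⌋=1 ⌊1213/536⌋=2 ⌊1598/536⌋=2 ⌊1983/536⌋=3 ⌊2368/536⌋=4 ⌊2753/536⌋=5 ⌊3138/536⌋=5 ⌊3523/536⌋=6
  n=10…19: ⌊3908/536⌋=7 ⌊4293/536⌋=8 ⌊4678/536⌋=8 ⌊5063/536⌋=9 ⌊5448/536⌋=10 ⌊5833/536⌋=10 ⌊6218/536⌋=11 ⌊6603/536⌋=12 ⌊6988/536⌋=13 ⌊7373/536⌋=13
  n=20…29: ⌊7758/536⌋=14 ⌊8143/536⌋=15 ⌊8528/536⌋=15 ⌊8913/536⌋=16 ⌊9298/536⌋=17 ⌊9683/536⌋=18 ⌊10068/536⌋=18 ⌊10453/536⌋=19 ⌊10838/536⌋=20 ⌊11223/536⌋=20
  n=30…39: ⌊11608/536⌋=21 ⌊11993/536⌋=22 ⌊12378/536⌋=23 ⌊12763/536⌋=23 ⌊13148/536⌋=24 ⌊13533/536⌋=25 ⌊13918/536⌋=25 ⌊14303/536⌋=26 ⌊14688/536⌋=27 ⌊15073/536⌋=28
  n=40…49: ⌊15458/536⌋=28 ⌊15843/536⌋=29 ⌊16228/536⌋=30 ⌊16613/536⌋=30 ⌊16998/536⌋=31 ⌊17383/536⌋=32 ⌊17768/536⌋=33 ⌊18153/536⌋=33 ⌊18538/536⌋=34 ⌊18923/536⌋=35
  n=50…59: ⌊19308/536⌋=36 ⌊19693/536⌋=36 ⌊20078/536⌋=37 ⌊20463/536⌋=38 ⌊20848/536⌋=38 ⌊21233/536⌋=39 ⌊21618/536⌋=40 ⌊22003/536⌋=41 ⌊22388/536⌋=41 ⌊22773/536⌋=42
  n=60…69: ⌊23158/536⌋=43 ⌊23543/536⌋=43 ⌊23928/536⌋=44 ⌊24313/536⌋=45 ⌊24698/536⌋=46 ⌊25083/536⌋=46 ⌊25468/536⌋=47 ⌊25853/536⌋=48 ⌊26238/536⌋=48 ⌊26623/536⌋=49
  n=70…79: ⌊27008/536⌋=50 ⌊27393/536⌋=51 ⌊27778/536⌋=51 ⌊28163/536⌋=52 ⌊28548/536⌋=53 ⌊28933/536⌋=53 ⌊29318/536⌋=54 ⌊29703/536⌋=55 ⌊30088/536⌋=56 ⌊30473/536⌋=56
  n=80…89: ⌊30858/536⌋=57 ⌊31243/536⌋=58 ⌊31628/536⌋=59 ⌊32013/536⌋=59 ⌊32398/536⌋=60 ⌊32783/536⌋=61 ⌊33168/536⌋=61 ⌊33553/536⌋=62 ⌊33938/536⌋=63 ⌊34323/536⌋=64
  n=90…99: ⌊34708/536⌋=64 ⌊35093/536⌋=65 ⌊35478/536⌋=66 ⌊35863/536⌋=66 ⌊36248/536⌋=67 ⌊36633/536⌋=68 ⌊37018/536⌋=69 ⌊37403/536⌋=69 ⌊37788/536⌋=70 ⌊38173/536⌋=71
  n=100…109: ⌊38558/536⌋=71 ⌊38943/536⌋=72 ⌊39328/536⌋=73 ⌊39713/536⌋=74 ⌊40098/536⌋=74 ⌊40483/536⌋=75 ⌊40868/536⌋=76 ⌊41253/536⌋=76 ⌊41638/536⌋=77 ⌊42023/536⌋=78
  n=110…119: ⌊42408/536⌋=79 ⌊42793/536⌋=79 ⌊43178/536⌋=80 ⌊43563/536⌋=81 ⌊43948/536⌋=81 ⌊44333/536⌋=82 ⌊44718/536⌋=83 ⌊45103/536⌋=84 ⌊45488/536⌋=84 ⌊45873/536⌋=85
  n=120…129: ⌊46258/536⌋=86 ⌊46643/536⌋=87 ⌊47028/536⌋=87 ⌊47413/536⌋=88 ⌊47798/536⌋=89 ⌊48183/536⌋=89 ⌊48568/536⌋=90 ⌊48953/536⌋=91 ⌊49338/536⌋=92 ⌊49723/536⌋=92
  n=130…139: ⌊50108/536⌋=93 ⌊50493/536⌋=94 ⌊50878/536⌋=94 ⌊51263/536⌋=95 ⌊51648/536⌋=96 ⌊52033/536⌋=97 ⌊52418/536⌋=97 ⌊52803/536⌋=98 ⌊53188/536⌋=99 ⌊53573/536⌋=99
  n=140…145: ⌊53958/536⌋=100 ⌊54343/536⌋=101 ⌊54728/536⌋=102 ⌊55113/536⌋=102 ⌊55498/536⌋=103 ⌊55883/536⌋=104
s_n = t_(n+1) − t_n for n = 0 … 144 gives
prefix = 0110111011101101110110111011011101101110110111011101101110110111011011101101110111011011101101110110111011011101101110111011011101101110110111011
slide a length-6 window over [0..5] … [139..144] (140 windows); first occurrence of each distinct factor:
  [  0..  5] 011011
  [  1..  6] 110111
  [  2..  7] 101110
  [  3..  8] 011101
  [  4..  9] 111011
  [  9.. 14] 110110
  [ 10.. 15] 101101
  (the other 133 windows repeat one of these)
distinct factors: {011011, 011101, 101101, 101110, 110110, 110111, 111011}
count = 7  (Sturmian bound for length 6 is 7)


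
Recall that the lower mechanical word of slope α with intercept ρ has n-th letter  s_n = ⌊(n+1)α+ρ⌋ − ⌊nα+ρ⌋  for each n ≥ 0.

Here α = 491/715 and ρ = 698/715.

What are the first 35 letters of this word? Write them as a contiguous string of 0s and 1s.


n=0: ⌊(1·491+698)/715⌋ − ⌊(0·491+698)/715⌋ = ⌊1189/715⌋ − ⌊698/715⌋ = 1 − 0 = 1
n=1: ⌊(2·491+698)/715⌋ − ⌊(1·491+698)/715⌋ = ⌊1680/715⌋ − ⌊1189/715⌋ = 2 − 1 = 1
n=2: ⌊(3·491+698)/715⌋ − ⌊(2·491+698)/715⌋ = ⌊2171/715⌋ − ⌊1680/715⌋ = 3 − 2 = 1
n=3: ⌊(4·491+698)/715⌋ − ⌊(3·491+698)/715⌋ = ⌊2662/715⌋ − ⌊2171/715⌋ = 3 − 3 = 0
n=4: ⌊(5·491+698)/715⌋ − ⌊(4·491+698)/715⌋ = ⌊3153/715⌋ − ⌊2662/715⌋ = 4 − 3 = 1
n=5: ⌊(6·491+698)/715⌋ − ⌊(5·491+698)/715⌋ = ⌊3644/715⌋ − ⌊3153/715⌋ = 5 − 4 = 1
n=6: ⌊(7·491+698)/715⌋ − ⌊(6·491+698)/715⌋ = ⌊4135/715⌋ − ⌊3644/715⌋ = 5 − 5 = 0
n=7: ⌊(8·491+698)/715⌋ − ⌊(7·491+698)/715⌋ = ⌊4626/715⌋ − ⌊4135/715⌋ = 6 − 5 = 1
n=8: ⌊(9·491+698)/715⌋ − ⌊(8·491+698)/715⌋ = ⌊5117/715⌋ − ⌊4626/715⌋ = 7 − 6 = 1
n=9: ⌊(10·491+698)/715⌋ − ⌊(9·491+698)/715⌋ = ⌊5608/715⌋ − ⌊5117/715⌋ = 7 − 7 = 0
n=10: ⌊(11·491+698)/715⌋ − ⌊(10·491+698)/715⌋ = ⌊6099/715⌋ − ⌊5608/715⌋ = 8 − 7 = 1
n=11: ⌊(12·491+698)/715⌋ − ⌊(11·491+698)/715⌋ = ⌊6590/715⌋ − ⌊6099/715⌋ = 9 − 8 = 1
n=12: ⌊(13·491+698)/715⌋ − ⌊(12·491+698)/715⌋ = ⌊7081/715⌋ − ⌊6590/715⌋ = 9 − 9 = 0
n=13: ⌊(14·491+698)/715⌋ − ⌊(13·491+698)/715⌋ = ⌊7572/715⌋ − ⌊7081/715⌋ = 10 − 9 = 1
n=14: ⌊(15·491+698)/715⌋ − ⌊(14·491+698)/715⌋ = ⌊8063/715⌋ − ⌊7572/715⌋ = 11 − 10 = 1
n=15: ⌊(16·491+698)/715⌋ − ⌊(15·491+698)/715⌋ = ⌊8554/715⌋ − ⌊8063/715⌋ = 11 − 11 = 0
n=16: ⌊(17·491+698)/715⌋ − ⌊(16·491+698)/715⌋ = ⌊9045/715⌋ − ⌊8554/715⌋ = 12 − 11 = 1
n=17: ⌊(18·491+698)/715⌋ − ⌊(17·491+698)/715⌋ = ⌊9536/715⌋ − ⌊9045/715⌋ = 13 − 12 = 1
n=18: ⌊(19·491+698)/715⌋ − ⌊(18·491+698)/715⌋ = ⌊10027/715⌋ − ⌊9536/715⌋ = 14 − 13 = 1
n=19: ⌊(20·491+698)/715⌋ − ⌊(19·491+698)/715⌋ = ⌊10518/715⌋ − ⌊10027/715⌋ = 14 − 14 = 0
n=20: ⌊(21·491+698)/715⌋ − ⌊(20·491+698)/715⌋ = ⌊11009/715⌋ − ⌊10518/715⌋ = 15 − 14 = 1
n=21: ⌊(22·491+698)/715⌋ − ⌊(21·491+698)/715⌋ = ⌊11500/715⌋ − ⌊11009/715⌋ = 16 − 15 = 1
n=22: ⌊(23·491+698)/715⌋ − ⌊(22·491+698)/715⌋ = ⌊11991/715⌋ − ⌊11500/715⌋ = 16 − 16 = 0
n=23: ⌊(24·491+698)/715⌋ − ⌊(23·491+698)/715⌋ = ⌊12482/715⌋ − ⌊11991/715⌋ = 17 − 16 = 1
n=24: ⌊(25·491+698)/715⌋ − ⌊(24·491+698)/715⌋ = ⌊12973/715⌋ − ⌊12482/715⌋ = 18 − 17 = 1
n=25: ⌊(26·491+698)/715⌋ − ⌊(25·491+698)/715⌋ = ⌊13464/715⌋ − ⌊12973/715⌋ = 18 − 18 = 0
n=26: ⌊(27·491+698)/715⌋ − ⌊(26·491+698)/715⌋ = ⌊13955/715⌋ − ⌊13464/715⌋ = 19 − 18 = 1
n=27: ⌊(28·491+698)/715⌋ − ⌊(27·491+698)/715⌋ = ⌊14446/715⌋ − ⌊13955/715⌋ = 20 − 19 = 1
n=28: ⌊(29·491+698)/715⌋ − ⌊(28·491+698)/715⌋ = ⌊14937/715⌋ − ⌊14446/715⌋ = 20 − 20 = 0
n=29: ⌊(30·491+698)/715⌋ − ⌊(29·491+698)/715⌋ = ⌊15428/715⌋ − ⌊14937/715⌋ = 21 − 20 = 1
n=30: ⌊(31·491+698)/715⌋ − ⌊(30·491+698)/715⌋ = ⌊15919/715⌋ − ⌊15428/715⌋ = 22 − 21 = 1
n=31: ⌊(32·491+698)/715⌋ − ⌊(31·491+698)/715⌋ = ⌊16410/715⌋ − ⌊15919/715⌋ = 22 − 22 = 0
n=32: ⌊(33·491+698)/715⌋ − ⌊(32·491+698)/715⌋ = ⌊16901/715⌋ − ⌊16410/715⌋ = 23 − 22 = 1
n=33: ⌊(34·491+698)/715⌋ − ⌊(33·491+698)/715⌋ = ⌊17392/715⌋ − ⌊16901/715⌋ = 24 − 23 = 1
n=34: ⌊(35·491+698)/715⌋ − ⌊(34·491+698)/715⌋ = ⌊17883/715⌋ − ⌊17392/715⌋ = 25 − 24 = 1

11101101101101101110110110110110111


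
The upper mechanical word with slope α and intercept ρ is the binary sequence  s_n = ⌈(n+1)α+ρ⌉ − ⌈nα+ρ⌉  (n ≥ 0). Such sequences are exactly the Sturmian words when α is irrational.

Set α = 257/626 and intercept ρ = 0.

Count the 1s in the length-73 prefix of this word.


#1s = Σ_{n=0}^{72} s_n = Σ_{n=0}^{72} (⌈(n+1)α+ρ⌉ − ⌈nα+ρ⌉)
the sum telescopes: every ⌈nα+ρ⌉ with 0 < n < 73 appears once with + and once with −, leaving ⌈73α+ρ⌉ − ⌈0·α+ρ⌉
73α + ρ = (73·257) / 626 = 18761/626
ρ = 0/626
⌈18761/626⌉ = 30,  ⌈0/626⌉ = 0
#1s = 30 − 0 = 30

30


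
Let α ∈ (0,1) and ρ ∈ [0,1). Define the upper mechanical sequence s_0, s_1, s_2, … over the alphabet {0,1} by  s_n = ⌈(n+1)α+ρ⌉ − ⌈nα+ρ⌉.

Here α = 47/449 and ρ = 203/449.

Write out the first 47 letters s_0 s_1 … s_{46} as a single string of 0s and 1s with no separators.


00000100000000100000000010000000010000000001000

n=0: ⌈(1·47+203)/449⌉ − ⌈(0·47+203)/449⌉ = ⌈250/449⌉ − ⌈203/449⌉ = 1 − 1 = 0
n=1: ⌈(2·47+203)/449⌉ − ⌈(1·47+203)/449⌉ = ⌈297/449⌉ − ⌈250/449⌉ = 1 − 1 = 0
n=2: ⌈(3·47+203)/449⌉ − ⌈(2·47+203)/449⌉ = ⌈344/449⌉ − ⌈297/449⌉ = 1 − 1 = 0
n=3: ⌈(4·47+203)/449⌉ − ⌈(3·47+203)/449⌉ = ⌈391/449⌉ − ⌈344/449⌉ = 1 − 1 = 0
n=4: ⌈(5·47+203)/449⌉ − ⌈(4·47+203)/449⌉ = ⌈438/449⌉ − ⌈391/449⌉ = 1 − 1 = 0
n=5: ⌈(6·47+203)/449⌉ − ⌈(5·47+203)/449⌉ = ⌈485/449⌉ − ⌈438/449⌉ = 2 − 1 = 1
n=6: ⌈(7·47+203)/449⌉ − ⌈(6·47+203)/449⌉ = ⌈532/449⌉ − ⌈485/449⌉ = 2 − 2 = 0
n=7: ⌈(8·47+203)/449⌉ − ⌈(7·47+203)/449⌉ = ⌈579/449⌉ − ⌈532/449⌉ = 2 − 2 = 0
n=8: ⌈(9·47+203)/449⌉ − ⌈(8·47+203)/449⌉ = ⌈626/449⌉ − ⌈579/449⌉ = 2 − 2 = 0
n=9: ⌈(10·47+203)/449⌉ − ⌈(9·47+203)/449⌉ = ⌈673/449⌉ − ⌈626/449⌉ = 2 − 2 = 0
n=10: ⌈(11·47+203)/449⌉ − ⌈(10·47+203)/449⌉ = ⌈720/449⌉ − ⌈673/449⌉ = 2 − 2 = 0
n=11: ⌈(12·47+203)/449⌉ − ⌈(11·47+203)/449⌉ = ⌈767/449⌉ − ⌈720/449⌉ = 2 − 2 = 0
n=12: ⌈(13·47+203)/449⌉ − ⌈(12·47+203)/449⌉ = ⌈814/449⌉ − ⌈767/449⌉ = 2 − 2 = 0
n=13: ⌈(14·47+203)/449⌉ − ⌈(13·47+203)/449⌉ = ⌈861/449⌉ − ⌈814/449⌉ = 2 − 2 = 0
n=14: ⌈(15·47+203)/449⌉ − ⌈(14·47+203)/449⌉ = ⌈908/449⌉ − ⌈861/449⌉ = 3 − 2 = 1
n=15: ⌈(16·47+203)/449⌉ − ⌈(15·47+203)/449⌉ = ⌈955/449⌉ − ⌈908/449⌉ = 3 − 3 = 0
n=16: ⌈(17·47+203)/449⌉ − ⌈(16·47+203)/449⌉ = ⌈1002/449⌉ − ⌈955/449⌉ = 3 − 3 = 0
n=17: ⌈(18·47+203)/449⌉ − ⌈(17·47+203)/449⌉ = ⌈1049/449⌉ − ⌈1002/449⌉ = 3 − 3 = 0
n=18: ⌈(19·47+203)/449⌉ − ⌈(18·47+203)/449⌉ = ⌈1096/449⌉ − ⌈1049/449⌉ = 3 − 3 = 0
n=19: ⌈(20·47+203)/449⌉ − ⌈(19·47+203)/449⌉ = ⌈1143/449⌉ − ⌈1096/449⌉ = 3 − 3 = 0
n=20: ⌈(21·47+203)/449⌉ − ⌈(20·47+203)/449⌉ = ⌈1190/449⌉ − ⌈1143/449⌉ = 3 − 3 = 0
n=21: ⌈(22·47+203)/449⌉ − ⌈(21·47+203)/449⌉ = ⌈1237/449⌉ − ⌈1190/449⌉ = 3 − 3 = 0
n=22: ⌈(23·47+203)/449⌉ − ⌈(22·47+203)/449⌉ = ⌈1284/449⌉ − ⌈1237/449⌉ = 3 − 3 = 0
n=23: ⌈(24·47+203)/449⌉ − ⌈(23·47+203)/449⌉ = ⌈1331/449⌉ − ⌈1284/449⌉ = 3 − 3 = 0
n=24: ⌈(25·47+203)/449⌉ − ⌈(24·47+203)/449⌉ = ⌈1378/449⌉ − ⌈1331/449⌉ = 4 − 3 = 1
n=25: ⌈(26·47+203)/449⌉ − ⌈(25·47+203)/449⌉ = ⌈1425/449⌉ − ⌈1378/449⌉ = 4 − 4 = 0
n=26: ⌈(27·47+203)/449⌉ − ⌈(26·47+203)/449⌉ = ⌈1472/449⌉ − ⌈1425/449⌉ = 4 − 4 = 0
n=27: ⌈(28·47+203)/449⌉ − ⌈(27·47+203)/449⌉ = ⌈1519/449⌉ − ⌈1472/449⌉ = 4 − 4 = 0
n=28: ⌈(29·47+203)/449⌉ − ⌈(28·47+203)/449⌉ = ⌈1566/449⌉ − ⌈1519/449⌉ = 4 − 4 = 0
n=29: ⌈(30·47+203)/449⌉ − ⌈(29·47+203)/449⌉ = ⌈1613/449⌉ − ⌈1566/449⌉ = 4 − 4 = 0
n=30: ⌈(31·47+203)/449⌉ − ⌈(30·47+203)/449⌉ = ⌈1660/449⌉ − ⌈1613/449⌉ = 4 − 4 = 0
n=31: ⌈(32·47+203)/449⌉ − ⌈(31·47+203)/449⌉ = ⌈1707/449⌉ − ⌈1660/449⌉ = 4 − 4 = 0
n=32: ⌈(33·47+203)/449⌉ − ⌈(32·47+203)/449⌉ = ⌈1754/449⌉ − ⌈1707/449⌉ = 4 − 4 = 0
n=33: ⌈(34·47+203)/449⌉ − ⌈(33·47+203)/449⌉ = ⌈1801/449⌉ − ⌈1754/449⌉ = 5 − 4 = 1
n=34: ⌈(35·47+203)/449⌉ − ⌈(34·47+203)/449⌉ = ⌈1848/449⌉ − ⌈1801/449⌉ = 5 − 5 = 0
n=35: ⌈(36·47+203)/449⌉ − ⌈(35·47+203)/449⌉ = ⌈1895/449⌉ − ⌈1848/449⌉ = 5 − 5 = 0
n=36: ⌈(37·47+203)/449⌉ − ⌈(36·47+203)/449⌉ = ⌈1942/449⌉ − ⌈1895/449⌉ = 5 − 5 = 0
n=37: ⌈(38·47+203)/449⌉ − ⌈(37·47+203)/449⌉ = ⌈1989/449⌉ − ⌈1942/449⌉ = 5 − 5 = 0
n=38: ⌈(39·47+203)/449⌉ − ⌈(38·47+203)/449⌉ = ⌈2036/449⌉ − ⌈1989/449⌉ = 5 − 5 = 0
n=39: ⌈(40·47+203)/449⌉ − ⌈(39·47+203)/449⌉ = ⌈2083/449⌉ − ⌈2036/449⌉ = 5 − 5 = 0
n=40: ⌈(41·47+203)/449⌉ − ⌈(40·47+203)/449⌉ = ⌈2130/449⌉ − ⌈2083/449⌉ = 5 − 5 = 0
n=41: ⌈(42·47+203)/449⌉ − ⌈(41·47+203)/449⌉ = ⌈2177/449⌉ − ⌈2130/449⌉ = 5 − 5 = 0
n=42: ⌈(43·47+203)/449⌉ − ⌈(42·47+203)/449⌉ = ⌈2224/449⌉ − ⌈2177/449⌉ = 5 − 5 = 0
n=43: ⌈(44·47+203)/449⌉ − ⌈(43·47+203)/449⌉ = ⌈2271/449⌉ − ⌈2224/449⌉ = 6 − 5 = 1
n=44: ⌈(45·47+203)/449⌉ − ⌈(44·47+203)/449⌉ = ⌈2318/449⌉ − ⌈2271/449⌉ = 6 − 6 = 0
n=45: ⌈(46·47+203)/449⌉ − ⌈(45·47+203)/449⌉ = ⌈2365/449⌉ − ⌈2318/449⌉ = 6 − 6 = 0
n=46: ⌈(47·47+203)/449⌉ − ⌈(46·47+203)/449⌉ = ⌈2412/449⌉ − ⌈2365/449⌉ = 6 − 6 = 0


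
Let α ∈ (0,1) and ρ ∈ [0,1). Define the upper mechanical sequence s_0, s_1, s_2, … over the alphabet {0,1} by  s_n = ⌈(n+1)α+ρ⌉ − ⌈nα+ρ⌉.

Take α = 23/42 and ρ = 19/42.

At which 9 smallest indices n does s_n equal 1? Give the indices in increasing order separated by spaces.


n=0: ⌈42/42⌉−⌈19/42⌉ = 1−1 = 0
n=1: ⌈65/42⌉−⌈42/42⌉ = 2−1 = 1  ← one
n=2: ⌈88/42⌉−⌈65/42⌉ = 3−2 = 1  ← one
n=3: ⌈111/42⌉−⌈88/42⌉ = 3−3 = 0
n=4: ⌈134/42⌉−⌈111/42⌉ = 4−3 = 1  ← one
n=5: ⌈157/42⌉−⌈134/42⌉ = 4−4 = 0
n=6: ⌈180/42⌉−⌈157/42⌉ = 5−4 = 1  ← one
n=7: ⌈203/42⌉−⌈180/42⌉ = 5−5 = 0
n=8: ⌈226/42⌉−⌈203/42⌉ = 6−5 = 1  ← one
n=9: ⌈249/42⌉−⌈226/42⌉ = 6−6 = 0
n=10: ⌈272/42⌉−⌈249/42⌉ = 7−6 = 1  ← one
n=11: ⌈295/42⌉−⌈272/42⌉ = 8−7 = 1  ← one
n=12: ⌈318/42⌉−⌈295/42⌉ = 8−8 = 0
n=13: ⌈341/42⌉−⌈318/42⌉ = 9−8 = 1  ← one
n=14: ⌈364/42⌉−⌈341/42⌉ = 9−9 = 0
n=15: ⌈387/42⌉−⌈364/42⌉ = 10−9 = 1  ← one
positions of the first 9 ones: 1 2 4 6 8 10 11 13 15

1 2 4 6 8 10 11 13 15


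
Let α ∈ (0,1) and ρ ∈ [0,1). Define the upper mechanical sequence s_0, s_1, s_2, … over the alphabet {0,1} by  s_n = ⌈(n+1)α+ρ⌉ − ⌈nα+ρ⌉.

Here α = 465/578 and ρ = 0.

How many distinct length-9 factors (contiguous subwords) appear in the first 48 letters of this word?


9

t_n = ⌈(n·465)/578⌉ for n = 0 … 48:
  n=0…9: ⌈0/578⌉=0 ⌈465/578⌉=1 ⌈930/578⌉=2 ⌈1395/578⌉=3 ⌈1860/578⌉=4 ⌈2325/578⌉=5 ⌈2790/578⌉=5 ⌈3255/578⌉=6 ⌈3720/578⌉=7 ⌈4185/578⌉=8
  n=10…19: ⌈4650/578⌉=9 ⌈5115/578⌉=9 ⌈5580/578⌉=10 ⌈6045/578⌉=11 ⌈6510/578⌉=12 ⌈6975/578⌉=13 ⌈7440/578⌉=13 ⌈7905/578⌉=14 ⌈8370/578⌉=15 ⌈8835/578⌉=16
  n=20…29: ⌈9300/578⌉=17 ⌈9765/578⌉=17 ⌈10230/578⌉=18 ⌈10695/578⌉=19 ⌈11160/578⌉=20 ⌈11625/578⌉=21 ⌈12090/578⌉=21 ⌈12555/578⌉=22 ⌈13020/578⌉=23 ⌈13485/578⌉=24
  n=30…39: ⌈13950/578⌉=25 ⌈14415/578⌉=25 ⌈14880/578⌉=26 ⌈15345/578⌉=27 ⌈15810/578⌉=28 ⌈16275/578⌉=29 ⌈16740/578⌉=29 ⌈17205/578⌉=30 ⌈17670/578⌉=31 ⌈18135/578⌉=32
  n=40…48: ⌈18600/578⌉=33 ⌈19065/578⌉=33 ⌈19530/578⌉=34 ⌈19995/578⌉=35 ⌈20460/578⌉=36 ⌈20925/578⌉=37 ⌈21390/578⌉=38 ⌈21855/578⌉=38 ⌈22320/578⌉=39
s_n = t_(n+1) − t_n for n = 0 … 47 gives
prefix = 111110111101111011110111101111011110111101111101
slide a length-9 window over [0..8] … [39..47] (40 windows); first occurrence of each distinct factor:
  [  0..  8] 111110111
  [  1..  9] 111101111
  [  2.. 10] 111011110
  [  3.. 11] 110111101
  [  4.. 12] 101111011
  [  5.. 13] 011110111
  [ 37.. 45] 111011111
  [ 38.. 46] 110111110
  [ 39.. 47] 101111101
  (the other 31 windows repeat one of these)
distinct factors: {011110111, 101111011, 101111101, 110111101, 110111110, 111011110, 111011111, 111101111, 111110111}
count = 9  (Sturmian bound for length 9 is 10)


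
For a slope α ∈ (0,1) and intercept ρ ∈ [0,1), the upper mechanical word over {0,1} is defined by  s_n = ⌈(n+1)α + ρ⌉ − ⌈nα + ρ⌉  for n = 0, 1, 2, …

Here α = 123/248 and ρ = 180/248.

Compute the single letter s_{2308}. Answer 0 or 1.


(n+1)α + ρ = (2309·123 + 180) / 248 = 284187/248
nα + ρ     = (2308·123 + 180) / 248 = 284064/248
⌈284187/248⌉ = 1146,  ⌈284064/248⌉ = 1146
s_{2308} = 1146 − 1146 = 0

0


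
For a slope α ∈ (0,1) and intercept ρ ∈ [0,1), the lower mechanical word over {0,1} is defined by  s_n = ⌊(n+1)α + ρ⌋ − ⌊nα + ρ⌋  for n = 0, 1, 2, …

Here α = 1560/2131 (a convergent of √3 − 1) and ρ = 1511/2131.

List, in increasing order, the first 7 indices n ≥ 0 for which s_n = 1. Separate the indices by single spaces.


n=0: ⌊3071/2131⌋−⌊1511/2131⌋ = 1−0 = 1  ← one
n=1: ⌊4631/2131⌋−⌊3071/2131⌋ = 2−1 = 1  ← one
n=2: ⌊6191/2131⌋−⌊4631/2131⌋ = 2−2 = 0
n=3: ⌊7751/2131⌋−⌊6191/2131⌋ = 3−2 = 1  ← one
n=4: ⌊9311/2131⌋−⌊7751/2131⌋ = 4−3 = 1  ← one
n=5: ⌊10871/2131⌋−⌊9311/2131⌋ = 5−4 = 1  ← one
n=6: ⌊12431/2131⌋−⌊10871/2131⌋ = 5−5 = 0
n=7: ⌊13991/2131⌋−⌊12431/2131⌋ = 6−5 = 1  ← one
n=8: ⌊15551/2131⌋−⌊13991/2131⌋ = 7−6 = 1  ← one
positions of the first 7 ones: 0 1 3 4 5 7 8

0 1 3 4 5 7 8


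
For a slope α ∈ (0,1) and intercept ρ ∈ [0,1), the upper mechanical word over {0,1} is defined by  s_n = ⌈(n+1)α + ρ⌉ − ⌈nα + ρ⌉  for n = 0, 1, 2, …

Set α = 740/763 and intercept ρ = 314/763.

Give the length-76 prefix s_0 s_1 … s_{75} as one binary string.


1111111111111011111111111111111111111111111111011111111111111111111111111111

n=0: ⌈(1·740+314)/763⌉ − ⌈(0·740+314)/763⌉ = ⌈1054/763⌉ − ⌈314/763⌉ = 2 − 1 = 1
n=1: ⌈(2·740+314)/763⌉ − ⌈(1·740+314)/763⌉ = ⌈1794/763⌉ − ⌈1054/763⌉ = 3 − 2 = 1
n=2: ⌈(3·740+314)/763⌉ − ⌈(2·740+314)/763⌉ = ⌈2534/763⌉ − ⌈1794/763⌉ = 4 − 3 = 1
n=3: ⌈(4·740+314)/763⌉ − ⌈(3·740+314)/763⌉ = ⌈3274/763⌉ − ⌈2534/763⌉ = 5 − 4 = 1
n=4: ⌈(5·740+314)/763⌉ − ⌈(4·740+314)/763⌉ = ⌈4014/763⌉ − ⌈3274/763⌉ = 6 − 5 = 1
n=5: ⌈(6·740+314)/763⌉ − ⌈(5·740+314)/763⌉ = ⌈4754/763⌉ − ⌈4014/763⌉ = 7 − 6 = 1
n=6: ⌈(7·740+314)/763⌉ − ⌈(6·740+314)/763⌉ = ⌈5494/763⌉ − ⌈4754/763⌉ = 8 − 7 = 1
n=7: ⌈(8·740+314)/763⌉ − ⌈(7·740+314)/763⌉ = ⌈6234/763⌉ − ⌈5494/763⌉ = 9 − 8 = 1
n=8: ⌈(9·740+314)/763⌉ − ⌈(8·740+314)/763⌉ = ⌈6974/763⌉ − ⌈6234/763⌉ = 10 − 9 = 1
n=9: ⌈(10·740+314)/763⌉ − ⌈(9·740+314)/763⌉ = ⌈7714/763⌉ − ⌈6974/763⌉ = 11 − 10 = 1
n=10: ⌈(11·740+314)/763⌉ − ⌈(10·740+314)/763⌉ = ⌈8454/763⌉ − ⌈7714/763⌉ = 12 − 11 = 1
n=11: ⌈(12·740+314)/763⌉ − ⌈(11·740+314)/763⌉ = ⌈9194/763⌉ − ⌈8454/763⌉ = 13 − 12 = 1
n=12: ⌈(13·740+314)/763⌉ − ⌈(12·740+314)/763⌉ = ⌈9934/763⌉ − ⌈9194/763⌉ = 14 − 13 = 1
n=13: ⌈(14·740+314)/763⌉ − ⌈(13·740+314)/763⌉ = ⌈10674/763⌉ − ⌈9934/763⌉ = 14 − 14 = 0
n=14: ⌈(15·740+314)/763⌉ − ⌈(14·740+314)/763⌉ = ⌈11414/763⌉ − ⌈10674/763⌉ = 15 − 14 = 1
n=15: ⌈(16·740+314)/763⌉ − ⌈(15·740+314)/763⌉ = ⌈12154/763⌉ − ⌈11414/763⌉ = 16 − 15 = 1
n=16: ⌈(17·740+314)/763⌉ − ⌈(16·740+314)/763⌉ = ⌈12894/763⌉ − ⌈12154/763⌉ = 17 − 16 = 1
n=17: ⌈(18·740+314)/763⌉ − ⌈(17·740+314)/763⌉ = ⌈13634/763⌉ − ⌈12894/763⌉ = 18 − 17 = 1
n=18: ⌈(19·740+314)/763⌉ − ⌈(18·740+314)/763⌉ = ⌈14374/763⌉ − ⌈13634/763⌉ = 19 − 18 = 1
n=19: ⌈(20·740+314)/763⌉ − ⌈(19·740+314)/763⌉ = ⌈15114/763⌉ − ⌈14374/763⌉ = 20 − 19 = 1
n=20: ⌈(21·740+314)/763⌉ − ⌈(20·740+314)/763⌉ = ⌈15854/763⌉ − ⌈15114/763⌉ = 21 − 20 = 1
n=21: ⌈(22·740+314)/763⌉ − ⌈(21·740+314)/763⌉ = ⌈16594/763⌉ − ⌈15854/763⌉ = 22 − 21 = 1
n=22: ⌈(23·740+314)/763⌉ − ⌈(22·740+314)/763⌉ = ⌈17334/763⌉ − ⌈16594/763⌉ = 23 − 22 = 1
n=23: ⌈(24·740+314)/763⌉ − ⌈(23·740+314)/763⌉ = ⌈18074/763⌉ − ⌈17334/763⌉ = 24 − 23 = 1
n=24: ⌈(25·740+314)/763⌉ − ⌈(24·740+314)/763⌉ = ⌈18814/763⌉ − ⌈18074/763⌉ = 25 − 24 = 1
n=25: ⌈(26·740+314)/763⌉ − ⌈(25·740+314)/763⌉ = ⌈19554/763⌉ − ⌈18814/763⌉ = 26 − 25 = 1
n=26: ⌈(27·740+314)/763⌉ − ⌈(26·740+314)/763⌉ = ⌈20294/763⌉ − ⌈19554/763⌉ = 27 − 26 = 1
n=27: ⌈(28·740+314)/763⌉ − ⌈(27·740+314)/763⌉ = ⌈21034/763⌉ − ⌈20294/763⌉ = 28 − 27 = 1
n=28: ⌈(29·740+314)/763⌉ − ⌈(28·740+314)/763⌉ = ⌈21774/763⌉ − ⌈21034/763⌉ = 29 − 28 = 1
n=29: ⌈(30·740+314)/763⌉ − ⌈(29·740+314)/763⌉ = ⌈22514/763⌉ − ⌈21774/763⌉ = 30 − 29 = 1
n=30: ⌈(31·740+314)/763⌉ − ⌈(30·740+314)/763⌉ = ⌈23254/763⌉ − ⌈22514/763⌉ = 31 − 30 = 1
n=31: ⌈(32·740+314)/763⌉ − ⌈(31·740+314)/763⌉ = ⌈23994/763⌉ − ⌈23254/763⌉ = 32 − 31 = 1
n=32: ⌈(33·740+314)/763⌉ − ⌈(32·740+314)/763⌉ = ⌈24734/763⌉ − ⌈23994/763⌉ = 33 − 32 = 1
n=33: ⌈(34·740+314)/763⌉ − ⌈(33·740+314)/763⌉ = ⌈25474/763⌉ − ⌈24734/763⌉ = 34 − 33 = 1
n=34: ⌈(35·740+314)/763⌉ − ⌈(34·740+314)/763⌉ = ⌈26214/763⌉ − ⌈25474/763⌉ = 35 − 34 = 1
n=35: ⌈(36·740+314)/763⌉ − ⌈(35·740+314)/763⌉ = ⌈26954/763⌉ − ⌈26214/763⌉ = 36 − 35 = 1
n=36: ⌈(37·740+314)/763⌉ − ⌈(36·740+314)/763⌉ = ⌈27694/763⌉ − ⌈26954/763⌉ = 37 − 36 = 1
n=37: ⌈(38·740+314)/763⌉ − ⌈(37·740+314)/763⌉ = ⌈28434/763⌉ − ⌈27694/763⌉ = 38 − 37 = 1
n=38: ⌈(39·740+314)/763⌉ − ⌈(38·740+314)/763⌉ = ⌈29174/763⌉ − ⌈28434/763⌉ = 39 − 38 = 1
n=39: ⌈(40·740+314)/763⌉ − ⌈(39·740+314)/763⌉ = ⌈29914/763⌉ − ⌈29174/763⌉ = 40 − 39 = 1
n=40: ⌈(41·740+314)/763⌉ − ⌈(40·740+314)/763⌉ = ⌈30654/763⌉ − ⌈29914/763⌉ = 41 − 40 = 1
n=41: ⌈(42·740+314)/763⌉ − ⌈(41·740+314)/763⌉ = ⌈31394/763⌉ − ⌈30654/763⌉ = 42 − 41 = 1
n=42: ⌈(43·740+314)/763⌉ − ⌈(42·740+314)/763⌉ = ⌈32134/763⌉ − ⌈31394/763⌉ = 43 − 42 = 1
n=43: ⌈(44·740+314)/763⌉ − ⌈(43·740+314)/763⌉ = ⌈32874/763⌉ − ⌈32134/763⌉ = 44 − 43 = 1
n=44: ⌈(45·740+314)/763⌉ − ⌈(44·740+314)/763⌉ = ⌈33614/763⌉ − ⌈32874/763⌉ = 45 − 44 = 1
n=45: ⌈(46·740+314)/763⌉ − ⌈(45·740+314)/763⌉ = ⌈34354/763⌉ − ⌈33614/763⌉ = 46 − 45 = 1
n=46: ⌈(47·740+314)/763⌉ − ⌈(46·740+314)/763⌉ = ⌈35094/763⌉ − ⌈34354/763⌉ = 46 − 46 = 0
n=47: ⌈(48·740+314)/763⌉ − ⌈(47·740+314)/763⌉ = ⌈35834/763⌉ − ⌈35094/763⌉ = 47 − 46 = 1
n=48: ⌈(49·740+314)/763⌉ − ⌈(48·740+314)/763⌉ = ⌈36574/763⌉ − ⌈35834/763⌉ = 48 − 47 = 1
n=49: ⌈(50·740+314)/763⌉ − ⌈(49·740+314)/763⌉ = ⌈37314/763⌉ − ⌈36574/763⌉ = 49 − 48 = 1
n=50: ⌈(51·740+314)/763⌉ − ⌈(50·740+314)/763⌉ = ⌈38054/763⌉ − ⌈37314/763⌉ = 50 − 49 = 1
n=51: ⌈(52·740+314)/763⌉ − ⌈(51·740+314)/763⌉ = ⌈38794/763⌉ − ⌈38054/763⌉ = 51 − 50 = 1
n=52: ⌈(53·740+314)/763⌉ − ⌈(52·740+314)/763⌉ = ⌈39534/763⌉ − ⌈38794/763⌉ = 52 − 51 = 1
n=53: ⌈(54·740+314)/763⌉ − ⌈(53·740+314)/763⌉ = ⌈40274/763⌉ − ⌈39534/763⌉ = 53 − 52 = 1
n=54: ⌈(55·740+314)/763⌉ − ⌈(54·740+314)/763⌉ = ⌈41014/763⌉ − ⌈40274/763⌉ = 54 − 53 = 1
n=55: ⌈(56·740+314)/763⌉ − ⌈(55·740+314)/763⌉ = ⌈41754/763⌉ − ⌈41014/763⌉ = 55 − 54 = 1
n=56: ⌈(57·740+314)/763⌉ − ⌈(56·740+314)/763⌉ = ⌈42494/763⌉ − ⌈41754/763⌉ = 56 − 55 = 1
n=57: ⌈(58·740+314)/763⌉ − ⌈(57·740+314)/763⌉ = ⌈43234/763⌉ − ⌈42494/763⌉ = 57 − 56 = 1
n=58: ⌈(59·740+314)/763⌉ − ⌈(58·740+314)/763⌉ = ⌈43974/763⌉ − ⌈43234/763⌉ = 58 − 57 = 1
n=59: ⌈(60·740+314)/763⌉ − ⌈(59·740+314)/763⌉ = ⌈44714/763⌉ − ⌈43974/763⌉ = 59 − 58 = 1
n=60: ⌈(61·740+314)/763⌉ − ⌈(60·740+314)/763⌉ = ⌈45454/763⌉ − ⌈44714/763⌉ = 60 − 59 = 1
n=61: ⌈(62·740+314)/763⌉ − ⌈(61·740+314)/763⌉ = ⌈46194/763⌉ − ⌈45454/763⌉ = 61 − 60 = 1
n=62: ⌈(63·740+314)/763⌉ − ⌈(62·740+314)/763⌉ = ⌈46934/763⌉ − ⌈46194/763⌉ = 62 − 61 = 1
n=63: ⌈(64·740+314)/763⌉ − ⌈(63·740+314)/763⌉ = ⌈47674/763⌉ − ⌈46934/763⌉ = 63 − 62 = 1
n=64: ⌈(65·740+314)/763⌉ − ⌈(64·740+314)/763⌉ = ⌈48414/763⌉ − ⌈47674/763⌉ = 64 − 63 = 1
n=65: ⌈(66·740+314)/763⌉ − ⌈(65·740+314)/763⌉ = ⌈49154/763⌉ − ⌈48414/763⌉ = 65 − 64 = 1
n=66: ⌈(67·740+314)/763⌉ − ⌈(66·740+314)/763⌉ = ⌈49894/763⌉ − ⌈49154/763⌉ = 66 − 65 = 1
n=67: ⌈(68·740+314)/763⌉ − ⌈(67·740+314)/763⌉ = ⌈50634/763⌉ − ⌈49894/763⌉ = 67 − 66 = 1
n=68: ⌈(69·740+314)/763⌉ − ⌈(68·740+314)/763⌉ = ⌈51374/763⌉ − ⌈50634/763⌉ = 68 − 67 = 1
n=69: ⌈(70·740+314)/763⌉ − ⌈(69·740+314)/763⌉ = ⌈52114/763⌉ − ⌈51374/763⌉ = 69 − 68 = 1
n=70: ⌈(71·740+314)/763⌉ − ⌈(70·740+314)/763⌉ = ⌈52854/763⌉ − ⌈52114/763⌉ = 70 − 69 = 1
n=71: ⌈(72·740+314)/763⌉ − ⌈(71·740+314)/763⌉ = ⌈53594/763⌉ − ⌈52854/763⌉ = 71 − 70 = 1
n=72: ⌈(73·740+314)/763⌉ − ⌈(72·740+314)/763⌉ = ⌈54334/763⌉ − ⌈53594/763⌉ = 72 − 71 = 1
n=73: ⌈(74·740+314)/763⌉ − ⌈(73·740+314)/763⌉ = ⌈55074/763⌉ − ⌈54334/763⌉ = 73 − 72 = 1
n=74: ⌈(75·740+314)/763⌉ − ⌈(74·740+314)/763⌉ = ⌈55814/763⌉ − ⌈55074/763⌉ = 74 − 73 = 1
n=75: ⌈(76·740+314)/763⌉ − ⌈(75·740+314)/763⌉ = ⌈56554/763⌉ − ⌈55814/763⌉ = 75 − 74 = 1


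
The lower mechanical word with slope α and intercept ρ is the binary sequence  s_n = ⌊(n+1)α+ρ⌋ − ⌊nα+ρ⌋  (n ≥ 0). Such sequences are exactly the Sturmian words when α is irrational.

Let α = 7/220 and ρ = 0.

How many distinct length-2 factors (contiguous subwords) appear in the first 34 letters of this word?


3

t_n = ⌊(n·7)/220⌋ for n = 0 … 34:
  n=0…9: ⌊0/220⌋=0 ⌊7/220⌋=0 ⌊14/220⌋=0 ⌊21/220⌋=0 ⌊28/220⌋=0 ⌊35/220⌋=0 ⌊42/220⌋=0 ⌊49/220⌋=0 ⌊56/220⌋=0 ⌊63/220⌋=0
  n=10…19: ⌊70/220⌋=0 ⌊77/220⌋=0 ⌊84/220⌋=0 ⌊91/220⌋=0 ⌊98/220⌋=0 ⌊105/220⌋=0 ⌊112/220⌋=0 ⌊119/220⌋=0 ⌊126/220⌋=0 ⌊133/220⌋=0
  n=20…29: ⌊140/220⌋=0 ⌊147/220⌋=0 ⌊154/220⌋=0 ⌊161/220⌋=0 ⌊168/220⌋=0 ⌊175/220⌋=0 ⌊182/220⌋=0 ⌊189/220⌋=0 ⌊196/220⌋=0 ⌊203/220⌋=0
  n=30…34: ⌊210/220⌋=0 ⌊217/220⌋=0 ⌊224/220⌋=1 ⌊231/220⌋=1 ⌊238/220⌋=1
s_n = t_(n+1) − t_n for n = 0 … 33 gives
prefix = 0000000000000000000000000000000100
slide a length-2 window over [0..1] … [32..33] (33 windows); first occurrence of each distinct factor:
  [  0..  1] 00
  [ 30.. 31] 01
  [ 31.. 32] 10
  (the other 30 windows repeat one of these)
distinct factors: {00, 01, 10}
count = 3  (Sturmian bound for length 2 is 3)


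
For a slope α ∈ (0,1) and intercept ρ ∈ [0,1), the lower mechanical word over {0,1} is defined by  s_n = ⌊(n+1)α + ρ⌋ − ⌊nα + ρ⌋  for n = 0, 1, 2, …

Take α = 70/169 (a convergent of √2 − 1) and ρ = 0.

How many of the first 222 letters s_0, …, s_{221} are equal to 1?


#1s = Σ_{n=0}^{221} s_n = Σ_{n=0}^{221} (⌊(n+1)α+ρ⌋ − ⌊nα+ρ⌋)
the sum telescopes: every ⌊nα+ρ⌋ with 0 < n < 222 appears once with + and once with −, leaving ⌊222α+ρ⌋ − ⌊0·α+ρ⌋
222α + ρ = (222·70) / 169 = 15540/169
ρ = 0/169
⌊15540/169⌋ = 91,  ⌊0/169⌋ = 0
#1s = 91 − 0 = 91

91


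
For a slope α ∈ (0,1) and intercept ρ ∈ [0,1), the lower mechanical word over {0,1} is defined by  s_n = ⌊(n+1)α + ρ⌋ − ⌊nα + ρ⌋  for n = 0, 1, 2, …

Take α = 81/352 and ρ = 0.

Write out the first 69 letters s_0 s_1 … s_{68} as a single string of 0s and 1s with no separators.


000010001000010001000100001000100010000100010001000010001000100001000

n=0: ⌊(1·81)/352⌋ − ⌊(0·81)/352⌋ = ⌊81/352⌋ − ⌊0/352⌋ = 0 − 0 = 0
n=1: ⌊(2·81)/352⌋ − ⌊(1·81)/352⌋ = ⌊162/352⌋ − ⌊81/352⌋ = 0 − 0 = 0
n=2: ⌊(3·81)/352⌋ − ⌊(2·81)/352⌋ = ⌊243/352⌋ − ⌊162/352⌋ = 0 − 0 = 0
n=3: ⌊(4·81)/352⌋ − ⌊(3·81)/352⌋ = ⌊324/352⌋ − ⌊243/352⌋ = 0 − 0 = 0
n=4: ⌊(5·81)/352⌋ − ⌊(4·81)/352⌋ = ⌊405/352⌋ − ⌊324/352⌋ = 1 − 0 = 1
n=5: ⌊(6·81)/352⌋ − ⌊(5·81)/352⌋ = ⌊486/352⌋ − ⌊405/352⌋ = 1 − 1 = 0
n=6: ⌊(7·81)/352⌋ − ⌊(6·81)/352⌋ = ⌊567/352⌋ − ⌊486/352⌋ = 1 − 1 = 0
n=7: ⌊(8·81)/352⌋ − ⌊(7·81)/352⌋ = ⌊648/352⌋ − ⌊567/352⌋ = 1 − 1 = 0
n=8: ⌊(9·81)/352⌋ − ⌊(8·81)/352⌋ = ⌊729/352⌋ − ⌊648/352⌋ = 2 − 1 = 1
n=9: ⌊(10·81)/352⌋ − ⌊(9·81)/352⌋ = ⌊810/352⌋ − ⌊729/352⌋ = 2 − 2 = 0
n=10: ⌊(11·81)/352⌋ − ⌊(10·81)/352⌋ = ⌊891/352⌋ − ⌊810/352⌋ = 2 − 2 = 0
n=11: ⌊(12·81)/352⌋ − ⌊(11·81)/352⌋ = ⌊972/352⌋ − ⌊891/352⌋ = 2 − 2 = 0
n=12: ⌊(13·81)/352⌋ − ⌊(12·81)/352⌋ = ⌊1053/352⌋ − ⌊972/352⌋ = 2 − 2 = 0
n=13: ⌊(14·81)/352⌋ − ⌊(13·81)/352⌋ = ⌊1134/352⌋ − ⌊1053/352⌋ = 3 − 2 = 1
n=14: ⌊(15·81)/352⌋ − ⌊(14·81)/352⌋ = ⌊1215/352⌋ − ⌊1134/352⌋ = 3 − 3 = 0
n=15: ⌊(16·81)/352⌋ − ⌊(15·81)/352⌋ = ⌊1296/352⌋ − ⌊1215/352⌋ = 3 − 3 = 0
n=16: ⌊(17·81)/352⌋ − ⌊(16·81)/352⌋ = ⌊1377/352⌋ − ⌊1296/352⌋ = 3 − 3 = 0
n=17: ⌊(18·81)/352⌋ − ⌊(17·81)/352⌋ = ⌊1458/352⌋ − ⌊1377/352⌋ = 4 − 3 = 1
n=18: ⌊(19·81)/352⌋ − ⌊(18·81)/352⌋ = ⌊1539/352⌋ − ⌊1458/352⌋ = 4 − 4 = 0
n=19: ⌊(20·81)/352⌋ − ⌊(19·81)/352⌋ = ⌊1620/352⌋ − ⌊1539/352⌋ = 4 − 4 = 0
n=20: ⌊(21·81)/352⌋ − ⌊(20·81)/352⌋ = ⌊1701/352⌋ − ⌊1620/352⌋ = 4 − 4 = 0
n=21: ⌊(22·81)/352⌋ − ⌊(21·81)/352⌋ = ⌊1782/352⌋ − ⌊1701/352⌋ = 5 − 4 = 1
n=22: ⌊(23·81)/352⌋ − ⌊(22·81)/352⌋ = ⌊1863/352⌋ − ⌊1782/352⌋ = 5 − 5 = 0
n=23: ⌊(24·81)/352⌋ − ⌊(23·81)/352⌋ = ⌊1944/352⌋ − ⌊1863/352⌋ = 5 − 5 = 0
n=24: ⌊(25·81)/352⌋ − ⌊(24·81)/352⌋ = ⌊2025/352⌋ − ⌊1944/352⌋ = 5 − 5 = 0
n=25: ⌊(26·81)/352⌋ − ⌊(25·81)/352⌋ = ⌊2106/352⌋ − ⌊2025/352⌋ = 5 − 5 = 0
n=26: ⌊(27·81)/352⌋ − ⌊(26·81)/352⌋ = ⌊2187/352⌋ − ⌊2106/352⌋ = 6 − 5 = 1
n=27: ⌊(28·81)/352⌋ − ⌊(27·81)/352⌋ = ⌊2268/352⌋ − ⌊2187/352⌋ = 6 − 6 = 0
n=28: ⌊(29·81)/352⌋ − ⌊(28·81)/352⌋ = ⌊2349/352⌋ − ⌊2268/352⌋ = 6 − 6 = 0
n=29: ⌊(30·81)/352⌋ − ⌊(29·81)/352⌋ = ⌊2430/352⌋ − ⌊2349/352⌋ = 6 − 6 = 0
n=30: ⌊(31·81)/352⌋ − ⌊(30·81)/352⌋ = ⌊2511/352⌋ − ⌊2430/352⌋ = 7 − 6 = 1
n=31: ⌊(32·81)/352⌋ − ⌊(31·81)/352⌋ = ⌊2592/352⌋ − ⌊2511/352⌋ = 7 − 7 = 0
n=32: ⌊(33·81)/352⌋ − ⌊(32·81)/352⌋ = ⌊2673/352⌋ − ⌊2592/352⌋ = 7 − 7 = 0
n=33: ⌊(34·81)/352⌋ − ⌊(33·81)/352⌋ = ⌊2754/352⌋ − ⌊2673/352⌋ = 7 − 7 = 0
n=34: ⌊(35·81)/352⌋ − ⌊(34·81)/352⌋ = ⌊2835/352⌋ − ⌊2754/352⌋ = 8 − 7 = 1
n=35: ⌊(36·81)/352⌋ − ⌊(35·81)/352⌋ = ⌊2916/352⌋ − ⌊2835/352⌋ = 8 − 8 = 0
n=36: ⌊(37·81)/352⌋ − ⌊(36·81)/352⌋ = ⌊2997/352⌋ − ⌊2916/352⌋ = 8 − 8 = 0
n=37: ⌊(38·81)/352⌋ − ⌊(37·81)/352⌋ = ⌊3078/352⌋ − ⌊2997/352⌋ = 8 − 8 = 0
n=38: ⌊(39·81)/352⌋ − ⌊(38·81)/352⌋ = ⌊3159/352⌋ − ⌊3078/352⌋ = 8 − 8 = 0
n=39: ⌊(40·81)/352⌋ − ⌊(39·81)/352⌋ = ⌊3240/352⌋ − ⌊3159/352⌋ = 9 − 8 = 1
n=40: ⌊(41·81)/352⌋ − ⌊(40·81)/352⌋ = ⌊3321/352⌋ − ⌊3240/352⌋ = 9 − 9 = 0
n=41: ⌊(42·81)/352⌋ − ⌊(41·81)/352⌋ = ⌊3402/352⌋ − ⌊3321/352⌋ = 9 − 9 = 0
n=42: ⌊(43·81)/352⌋ − ⌊(42·81)/352⌋ = ⌊3483/352⌋ − ⌊3402/352⌋ = 9 − 9 = 0
n=43: ⌊(44·81)/352⌋ − ⌊(43·81)/352⌋ = ⌊3564/352⌋ − ⌊3483/352⌋ = 10 − 9 = 1
n=44: ⌊(45·81)/352⌋ − ⌊(44·81)/352⌋ = ⌊3645/352⌋ − ⌊3564/352⌋ = 10 − 10 = 0
n=45: ⌊(46·81)/352⌋ − ⌊(45·81)/352⌋ = ⌊3726/352⌋ − ⌊3645/352⌋ = 10 − 10 = 0
n=46: ⌊(47·81)/352⌋ − ⌊(46·81)/352⌋ = ⌊3807/352⌋ − ⌊3726/352⌋ = 10 − 10 = 0
n=47: ⌊(48·81)/352⌋ − ⌊(47·81)/352⌋ = ⌊3888/352⌋ − ⌊3807/352⌋ = 11 − 10 = 1
n=48: ⌊(49·81)/352⌋ − ⌊(48·81)/352⌋ = ⌊3969/352⌋ − ⌊3888/352⌋ = 11 − 11 = 0
n=49: ⌊(50·81)/352⌋ − ⌊(49·81)/352⌋ = ⌊4050/352⌋ − ⌊3969/352⌋ = 11 − 11 = 0
n=50: ⌊(51·81)/352⌋ − ⌊(50·81)/352⌋ = ⌊4131/352⌋ − ⌊4050/352⌋ = 11 − 11 = 0
n=51: ⌊(52·81)/352⌋ − ⌊(51·81)/352⌋ = ⌊4212/352⌋ − ⌊4131/352⌋ = 11 − 11 = 0
n=52: ⌊(53·81)/352⌋ − ⌊(52·81)/352⌋ = ⌊4293/352⌋ − ⌊4212/352⌋ = 12 − 11 = 1
n=53: ⌊(54·81)/352⌋ − ⌊(53·81)/352⌋ = ⌊4374/352⌋ − ⌊4293/352⌋ = 12 − 12 = 0
n=54: ⌊(55·81)/352⌋ − ⌊(54·81)/352⌋ = ⌊4455/352⌋ − ⌊4374/352⌋ = 12 − 12 = 0
n=55: ⌊(56·81)/352⌋ − ⌊(55·81)/352⌋ = ⌊4536/352⌋ − ⌊4455/352⌋ = 12 − 12 = 0
n=56: ⌊(57·81)/352⌋ − ⌊(56·81)/352⌋ = ⌊4617/352⌋ − ⌊4536/352⌋ = 13 − 12 = 1
n=57: ⌊(58·81)/352⌋ − ⌊(57·81)/352⌋ = ⌊4698/352⌋ − ⌊4617/352⌋ = 13 − 13 = 0
n=58: ⌊(59·81)/352⌋ − ⌊(58·81)/352⌋ = ⌊4779/352⌋ − ⌊4698/352⌋ = 13 − 13 = 0
n=59: ⌊(60·81)/352⌋ − ⌊(59·81)/352⌋ = ⌊4860/352⌋ − ⌊4779/352⌋ = 13 − 13 = 0
n=60: ⌊(61·81)/352⌋ − ⌊(60·81)/352⌋ = ⌊4941/352⌋ − ⌊4860/352⌋ = 14 − 13 = 1
n=61: ⌊(62·81)/352⌋ − ⌊(61·81)/352⌋ = ⌊5022/352⌋ − ⌊4941/352⌋ = 14 − 14 = 0
n=62: ⌊(63·81)/352⌋ − ⌊(62·81)/352⌋ = ⌊5103/352⌋ − ⌊5022/352⌋ = 14 − 14 = 0
n=63: ⌊(64·81)/352⌋ − ⌊(63·81)/352⌋ = ⌊5184/352⌋ − ⌊5103/352⌋ = 14 − 14 = 0
n=64: ⌊(65·81)/352⌋ − ⌊(64·81)/352⌋ = ⌊5265/352⌋ − ⌊5184/352⌋ = 14 − 14 = 0
n=65: ⌊(66·81)/352⌋ − ⌊(65·81)/352⌋ = ⌊5346/352⌋ − ⌊5265/352⌋ = 15 − 14 = 1
n=66: ⌊(67·81)/352⌋ − ⌊(66·81)/352⌋ = ⌊5427/352⌋ − ⌊5346/352⌋ = 15 − 15 = 0
n=67: ⌊(68·81)/352⌋ − ⌊(67·81)/352⌋ = ⌊5508/352⌋ − ⌊5427/352⌋ = 15 − 15 = 0
n=68: ⌊(69·81)/352⌋ − ⌊(68·81)/352⌋ = ⌊5589/352⌋ − ⌊5508/352⌋ = 15 − 15 = 0
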